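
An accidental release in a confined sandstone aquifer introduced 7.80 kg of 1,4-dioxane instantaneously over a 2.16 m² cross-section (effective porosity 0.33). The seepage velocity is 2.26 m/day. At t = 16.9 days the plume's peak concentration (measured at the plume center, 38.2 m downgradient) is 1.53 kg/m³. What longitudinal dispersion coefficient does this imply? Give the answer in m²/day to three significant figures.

At the plume center C_max = M/(n_e·A·√(4πDt)), so D = M²/(4πt·(n_e·A·C_max)²).
n_e·A·C_max = 0.33 × 2.16 × 1.53 = 1.091 kg/m.
D = 7.80²/(4π × 16.9 × 1.091²) = 0.241 m²/day.

0.241 m²/day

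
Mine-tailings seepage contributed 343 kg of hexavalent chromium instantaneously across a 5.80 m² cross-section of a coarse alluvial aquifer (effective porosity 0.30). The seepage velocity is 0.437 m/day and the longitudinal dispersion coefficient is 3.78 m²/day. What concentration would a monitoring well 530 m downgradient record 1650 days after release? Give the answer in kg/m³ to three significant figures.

For an instantaneous plane source, C(x,t) = M/(n_e·A·√(4πDt)) · exp(−(x−vt)²/(4Dt)), with n_e·A the pore (flow) area.
Plume center vt = 0.437 × 1650 = 721.05 m, so the well at 530 m is 191.05 m upgradient of the peak.
√(4πDt) = 280.0 m, giving peak height M/(n_e·A·√(4πDt)) = 343/(0.30 × 5.80 × 280.0) = 0.7040 kg/m³.
(x−vt)²/(4Dt) = (-191.05)²/(4 × 3.78 × 1650) = 1.463; exp(−1.463) = 0.2315.
C = 0.7040 × 0.2315 = 0.163 kg/m³.

0.163 kg/m³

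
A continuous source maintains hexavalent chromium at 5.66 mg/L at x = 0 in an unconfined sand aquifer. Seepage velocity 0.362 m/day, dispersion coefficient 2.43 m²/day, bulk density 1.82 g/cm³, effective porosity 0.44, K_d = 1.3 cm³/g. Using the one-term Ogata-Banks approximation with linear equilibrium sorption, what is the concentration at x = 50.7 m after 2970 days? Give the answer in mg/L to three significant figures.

5.62 mg/L

Retardation factor R = 1 + ρ_b·K_d/n = 1 + 1.82 × 1.3/0.44 = 6.377.
Sorption retards both mechanisms: v_R = v/R = 0.05677 m/day, D_R = D/R = 0.3811 m²/day.
v_R·t = 0.05677 × 2970 = 168.6069 m; 2√(D_R t) = 67.29 m; argument = (50.7 − 168.6069)/67.29 = -1.752.
C = C₀ × ½·erfc(-1.752) = 5.66 × 0.9934 = 5.62 mg/L.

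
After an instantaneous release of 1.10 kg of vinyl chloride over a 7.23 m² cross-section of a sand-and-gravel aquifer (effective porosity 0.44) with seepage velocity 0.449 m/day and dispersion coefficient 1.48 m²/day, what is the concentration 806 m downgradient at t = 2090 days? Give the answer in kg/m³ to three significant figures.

0.000425 kg/m³

For an instantaneous plane source, C(x,t) = M/(n_e·A·√(4πDt)) · exp(−(x−vt)²/(4Dt)), with n_e·A the pore (flow) area.
Plume center vt = 0.449 × 2090 = 938.41 m, so the well at 806 m is 132.41 m upgradient of the peak.
√(4πDt) = 197.2 m, giving peak height M/(n_e·A·√(4πDt)) = 1.10/(0.44 × 7.23 × 197.2) = 0.001753 kg/m³.
(x−vt)²/(4Dt) = (-132.41)²/(4 × 1.48 × 2090) = 1.417; exp(−1.417) = 0.2424.
C = 0.001753 × 0.2424 = 0.000425 kg/m³.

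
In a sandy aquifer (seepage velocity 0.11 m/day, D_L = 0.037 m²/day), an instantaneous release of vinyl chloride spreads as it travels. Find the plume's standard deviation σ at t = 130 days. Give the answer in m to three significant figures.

Dispersive spreading gives a Gaussian with σ² = 2Dt; advection only shifts the center.
σ = √(2 × 0.037 × 130) = 3.10 m.

3.10 m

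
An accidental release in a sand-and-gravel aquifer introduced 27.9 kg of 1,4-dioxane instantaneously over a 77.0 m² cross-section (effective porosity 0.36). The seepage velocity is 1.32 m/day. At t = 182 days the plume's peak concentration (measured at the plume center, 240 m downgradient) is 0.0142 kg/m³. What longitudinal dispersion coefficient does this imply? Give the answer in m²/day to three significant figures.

At the plume center C_max = M/(n_e·A·√(4πDt)), so D = M²/(4πt·(n_e·A·C_max)²).
n_e·A·C_max = 0.36 × 77.0 × 0.0142 = 0.3936 kg/m.
D = 27.9²/(4π × 182 × 0.3936²) = 2.20 m²/day.

2.20 m²/day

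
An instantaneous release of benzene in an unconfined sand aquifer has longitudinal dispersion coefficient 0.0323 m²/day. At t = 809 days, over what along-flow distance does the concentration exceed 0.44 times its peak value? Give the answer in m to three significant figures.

The plume is Gaussian with σ = √(2Dt) = √(2 × 0.0323 × 809) = 7.229 m.
C/C_peak = exp(−Δx²/(2σ²)) = 0.44 ⇒ Δx = σ·√(−2 ln 0.44) = 7.229 × 1.281 = 9.260 m.
Width = 2Δx = 18.5 m.

18.5 m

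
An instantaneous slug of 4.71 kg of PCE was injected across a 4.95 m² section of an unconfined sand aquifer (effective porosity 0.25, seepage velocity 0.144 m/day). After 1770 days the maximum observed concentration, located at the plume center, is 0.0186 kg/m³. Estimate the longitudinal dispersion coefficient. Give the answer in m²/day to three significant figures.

1.88 m²/day

At the plume center C_max = M/(n_e·A·√(4πDt)), so D = M²/(4πt·(n_e·A·C_max)²).
n_e·A·C_max = 0.25 × 4.95 × 0.0186 = 0.02302 kg/m.
D = 4.71²/(4π × 1770 × 0.02302²) = 1.88 m²/day.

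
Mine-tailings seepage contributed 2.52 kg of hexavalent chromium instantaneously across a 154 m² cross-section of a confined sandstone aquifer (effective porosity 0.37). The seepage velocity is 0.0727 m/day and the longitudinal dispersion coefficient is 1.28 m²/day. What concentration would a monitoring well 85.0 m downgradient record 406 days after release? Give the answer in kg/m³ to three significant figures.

0.000124 kg/m³

For an instantaneous plane source, C(x,t) = M/(n_e·A·√(4πDt)) · exp(−(x−vt)²/(4Dt)), with n_e·A the pore (flow) area.
Plume center vt = 0.0727 × 406 = 29.5162 m, so the well at 85.0 m is 55.4838 m downgradient of the peak.
√(4πDt) = 80.81 m, giving peak height M/(n_e·A·√(4πDt)) = 2.52/(0.37 × 154 × 80.81) = 0.0005473 kg/m³.
(x−vt)²/(4Dt) = (55.4838)²/(4 × 1.28 × 406) = 1.481; exp(−1.481) = 0.2274.
C = 0.0005473 × 0.2274 = 0.000124 kg/m³.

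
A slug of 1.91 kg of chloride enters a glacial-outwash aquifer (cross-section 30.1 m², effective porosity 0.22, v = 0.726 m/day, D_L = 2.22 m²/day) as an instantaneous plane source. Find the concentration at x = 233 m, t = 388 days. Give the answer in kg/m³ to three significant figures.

For an instantaneous plane source, C(x,t) = M/(n_e·A·√(4πDt)) · exp(−(x−vt)²/(4Dt)), with n_e·A the pore (flow) area.
Plume center vt = 0.726 × 388 = 281.688 m, so the well at 233 m is 48.688 m upgradient of the peak.
√(4πDt) = 104.0 m, giving peak height M/(n_e·A·√(4πDt)) = 1.91/(0.22 × 30.1 × 104.0) = 0.002773 kg/m³.
(x−vt)²/(4Dt) = (-48.688)²/(4 × 2.22 × 388) = 0.6880; exp(−0.6880) = 0.5026.
C = 0.002773 × 0.5026 = 0.00139 kg/m³.

0.00139 kg/m³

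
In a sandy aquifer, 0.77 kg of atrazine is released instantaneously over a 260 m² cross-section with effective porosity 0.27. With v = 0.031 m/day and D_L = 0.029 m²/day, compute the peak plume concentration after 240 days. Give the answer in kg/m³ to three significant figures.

0.00117 kg/m³

The peak of an instantaneous 1D plume sits at x = vt; there the Gaussian factor is 1 and C_max = M/(n_e·A·√(4πDt)), where n_e·A is the pore area the mass is dissolved in.
√(4πDt) = √(4π × 0.029 × 240) = 9.352 m, so C_max = 0.77/(0.27 × 260 × 9.352) = 0.00117 kg/m³.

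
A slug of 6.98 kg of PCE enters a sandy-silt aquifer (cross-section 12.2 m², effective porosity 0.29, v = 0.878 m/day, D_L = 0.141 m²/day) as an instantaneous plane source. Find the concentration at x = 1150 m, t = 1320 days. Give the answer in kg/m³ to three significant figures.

For an instantaneous plane source, C(x,t) = M/(n_e·A·√(4πDt)) · exp(−(x−vt)²/(4Dt)), with n_e·A the pore (flow) area.
Plume center vt = 0.878 × 1320 = 1158.96 m, so the well at 1150 m is 8.96 m upgradient of the peak.
√(4πDt) = 48.36 m, giving peak height M/(n_e·A·√(4πDt)) = 6.98/(0.29 × 12.2 × 48.36) = 0.04080 kg/m³.
(x−vt)²/(4Dt) = (-8.96)²/(4 × 0.141 × 1320) = 0.1078; exp(−0.1078) = 0.8978.
C = 0.04080 × 0.8978 = 0.0366 kg/m³.

0.0366 kg/m³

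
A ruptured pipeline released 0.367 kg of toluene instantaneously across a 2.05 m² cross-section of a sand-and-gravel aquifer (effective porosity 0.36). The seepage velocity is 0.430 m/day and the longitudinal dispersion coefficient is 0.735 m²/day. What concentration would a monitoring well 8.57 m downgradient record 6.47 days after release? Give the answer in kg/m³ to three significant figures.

0.0111 kg/m³

For an instantaneous plane source, C(x,t) = M/(n_e·A·√(4πDt)) · exp(−(x−vt)²/(4Dt)), with n_e·A the pore (flow) area.
Plume center vt = 0.430 × 6.47 = 2.7821 m, so the well at 8.57 m is 5.7879 m downgradient of the peak.
√(4πDt) = 7.730 m, giving peak height M/(n_e·A·√(4πDt)) = 0.367/(0.36 × 2.05 × 7.730) = 0.06433 kg/m³.
(x−vt)²/(4Dt) = (5.7879)²/(4 × 0.735 × 6.47) = 1.761; exp(−1.761) = 0.1719.
C = 0.06433 × 0.1719 = 0.0111 kg/m³.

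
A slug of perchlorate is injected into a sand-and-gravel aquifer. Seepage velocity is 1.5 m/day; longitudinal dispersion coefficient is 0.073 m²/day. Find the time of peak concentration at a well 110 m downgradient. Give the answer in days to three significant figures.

73.3 days

For the 1D instantaneous-source solution, setting ∂C/∂t = 0 at fixed x gives v²t² + 2Dt − x² = 0, so t = (√(D² + v²x²) − D)/v².
√(D² + v²x²) = √(0.073² + 1.5² × 110²) = 165.0; v² = 2.25.
t = (165.0 − 0.073)/2.25 = 73.3 days (vs. the pure-advection estimate x/v = 73.3 d).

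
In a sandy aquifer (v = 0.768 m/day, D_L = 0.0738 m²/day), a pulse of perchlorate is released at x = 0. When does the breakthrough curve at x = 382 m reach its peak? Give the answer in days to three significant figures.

497 days

For the 1D instantaneous-source solution, setting ∂C/∂t = 0 at fixed x gives v²t² + 2Dt − x² = 0, so t = (√(D² + v²x²) − D)/v².
√(D² + v²x²) = √(0.0738² + 0.768² × 382²) = 293.4; v² = 0.589824.
t = (293.4 − 0.0738)/0.589824 = 497 days (vs. the pure-advection estimate x/v = 497 d).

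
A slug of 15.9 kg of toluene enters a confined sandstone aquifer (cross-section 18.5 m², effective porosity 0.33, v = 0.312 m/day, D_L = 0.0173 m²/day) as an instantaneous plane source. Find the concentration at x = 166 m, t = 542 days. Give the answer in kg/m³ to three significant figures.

0.186 kg/m³

For an instantaneous plane source, C(x,t) = M/(n_e·A·√(4πDt)) · exp(−(x−vt)²/(4Dt)), with n_e·A the pore (flow) area.
Plume center vt = 0.312 × 542 = 169.104 m, so the well at 166 m is 3.104 m upgradient of the peak.
√(4πDt) = 10.85 m, giving peak height M/(n_e·A·√(4πDt)) = 15.9/(0.33 × 18.5 × 10.85) = 0.2400 kg/m³.
(x−vt)²/(4Dt) = (-3.104)²/(4 × 0.0173 × 542) = 0.2569; exp(−0.2569) = 0.7734.
C = 0.2400 × 0.7734 = 0.186 kg/m³.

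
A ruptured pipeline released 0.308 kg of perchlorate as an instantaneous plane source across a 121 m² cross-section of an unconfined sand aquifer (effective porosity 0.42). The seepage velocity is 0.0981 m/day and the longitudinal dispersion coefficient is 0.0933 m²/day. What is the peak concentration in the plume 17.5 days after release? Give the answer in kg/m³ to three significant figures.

0.00134 kg/m³

The peak of an instantaneous 1D plume sits at x = vt; there the Gaussian factor is 1 and C_max = M/(n_e·A·√(4πDt)), where n_e·A is the pore area the mass is dissolved in.
√(4πDt) = √(4π × 0.0933 × 17.5) = 4.530 m, so C_max = 0.308/(0.42 × 121 × 4.530) = 0.00134 kg/m³.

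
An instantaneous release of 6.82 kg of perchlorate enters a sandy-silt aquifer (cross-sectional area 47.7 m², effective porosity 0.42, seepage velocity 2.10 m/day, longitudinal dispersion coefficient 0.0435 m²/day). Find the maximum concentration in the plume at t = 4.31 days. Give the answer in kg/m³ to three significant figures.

0.222 kg/m³

The peak of an instantaneous 1D plume sits at x = vt; there the Gaussian factor is 1 and C_max = M/(n_e·A·√(4πDt)), where n_e·A is the pore area the mass is dissolved in.
√(4πDt) = √(4π × 0.0435 × 4.31) = 1.535 m, so C_max = 6.82/(0.42 × 47.7 × 1.535) = 0.222 kg/m³.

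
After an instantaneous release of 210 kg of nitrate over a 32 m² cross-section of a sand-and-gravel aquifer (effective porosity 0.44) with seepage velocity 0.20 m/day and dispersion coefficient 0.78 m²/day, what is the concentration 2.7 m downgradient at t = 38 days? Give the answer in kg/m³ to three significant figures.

For an instantaneous plane source, C(x,t) = M/(n_e·A·√(4πDt)) · exp(−(x−vt)²/(4Dt)), with n_e·A the pore (flow) area.
Plume center vt = 0.20 × 38 = 7.6 m, so the well at 2.7 m is 4.9 m upgradient of the peak.
√(4πDt) = 19.30 m, giving peak height M/(n_e·A·√(4πDt)) = 210/(0.44 × 32 × 19.30) = 0.7728 kg/m³.
(x−vt)²/(4Dt) = (-4.9)²/(4 × 0.78 × 38) = 0.2025; exp(−0.2025) = 0.8167.
C = 0.7728 × 0.8167 = 0.631 kg/m³.

0.631 kg/m³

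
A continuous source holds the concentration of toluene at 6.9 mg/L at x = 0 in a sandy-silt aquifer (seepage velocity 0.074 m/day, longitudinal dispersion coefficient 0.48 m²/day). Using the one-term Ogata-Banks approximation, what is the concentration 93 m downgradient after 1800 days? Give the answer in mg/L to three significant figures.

For a continuous step input, C/C₀ ≈ ½·erfc((x−vt)/(2√(Dt))).
vt = 0.074 × 1800 = 133.2 m and 2√(Dt) = 2√(0.48 × 1800) = 58.79 m.
Argument (x−vt)/(2√(Dt)) = (93 − 133.2)/58.79 = -0.6838; ½·erfc(-0.6838) = 0.8332.
C = 6.9 × 0.8332 = 5.75 mg/L.

5.75 mg/L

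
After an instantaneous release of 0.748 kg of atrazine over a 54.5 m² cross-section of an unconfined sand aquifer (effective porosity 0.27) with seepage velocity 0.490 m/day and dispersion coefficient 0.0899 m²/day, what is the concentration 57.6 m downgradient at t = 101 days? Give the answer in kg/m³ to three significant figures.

0.000778 kg/m³

For an instantaneous plane source, C(x,t) = M/(n_e·A·√(4πDt)) · exp(−(x−vt)²/(4Dt)), with n_e·A the pore (flow) area.
Plume center vt = 0.490 × 101 = 49.49 m, so the well at 57.6 m is 8.11 m downgradient of the peak.
√(4πDt) = 10.68 m, giving peak height M/(n_e·A·√(4πDt)) = 0.748/(0.27 × 54.5 × 10.68) = 0.004760 kg/m³.
(x−vt)²/(4Dt) = (8.11)²/(4 × 0.0899 × 101) = 1.811; exp(−1.811) = 0.1635.
C = 0.004760 × 0.1635 = 0.000778 kg/m³.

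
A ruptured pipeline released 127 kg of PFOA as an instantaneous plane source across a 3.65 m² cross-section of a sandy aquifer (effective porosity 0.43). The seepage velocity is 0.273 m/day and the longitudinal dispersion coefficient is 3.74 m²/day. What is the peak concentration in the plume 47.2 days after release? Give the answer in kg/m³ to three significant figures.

1.72 kg/m³

The peak of an instantaneous 1D plume sits at x = vt; there the Gaussian factor is 1 and C_max = M/(n_e·A·√(4πDt)), where n_e·A is the pore area the mass is dissolved in.
√(4πDt) = √(4π × 3.74 × 47.2) = 47.10 m, so C_max = 127/(0.43 × 3.65 × 47.10) = 1.72 kg/m³.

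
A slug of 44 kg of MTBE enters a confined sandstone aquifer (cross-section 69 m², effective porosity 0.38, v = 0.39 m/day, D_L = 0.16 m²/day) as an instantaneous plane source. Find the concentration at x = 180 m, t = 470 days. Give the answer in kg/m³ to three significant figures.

For an instantaneous plane source, C(x,t) = M/(n_e·A·√(4πDt)) · exp(−(x−vt)²/(4Dt)), with n_e·A the pore (flow) area.
Plume center vt = 0.39 × 470 = 183.3 m, so the well at 180 m is 3.3 m upgradient of the peak.
√(4πDt) = 30.74 m, giving peak height M/(n_e·A·√(4πDt)) = 44/(0.38 × 69 × 30.74) = 0.05459 kg/m³.
(x−vt)²/(4Dt) = (-3.3)²/(4 × 0.16 × 470) = 0.03620; exp(−0.03620) = 0.9644.
C = 0.05459 × 0.9644 = 0.0526 kg/m³.

0.0526 kg/m³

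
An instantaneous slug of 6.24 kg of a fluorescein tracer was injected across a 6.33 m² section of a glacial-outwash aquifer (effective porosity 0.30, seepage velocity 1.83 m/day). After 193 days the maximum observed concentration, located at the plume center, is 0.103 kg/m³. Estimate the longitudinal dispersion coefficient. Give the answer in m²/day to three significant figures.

0.420 m²/day

At the plume center C_max = M/(n_e·A·√(4πDt)), so D = M²/(4πt·(n_e·A·C_max)²).
n_e·A·C_max = 0.30 × 6.33 × 0.103 = 0.1956 kg/m.
D = 6.24²/(4π × 193 × 0.1956²) = 0.420 m²/day.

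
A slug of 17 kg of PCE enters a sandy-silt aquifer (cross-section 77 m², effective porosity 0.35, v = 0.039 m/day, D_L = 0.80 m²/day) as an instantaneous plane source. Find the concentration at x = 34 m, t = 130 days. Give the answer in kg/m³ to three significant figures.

0.00233 kg/m³

For an instantaneous plane source, C(x,t) = M/(n_e·A·√(4πDt)) · exp(−(x−vt)²/(4Dt)), with n_e·A the pore (flow) area.
Plume center vt = 0.039 × 130 = 5.07 m, so the well at 34 m is 28.93 m downgradient of the peak.
√(4πDt) = 36.15 m, giving peak height M/(n_e·A·√(4πDt)) = 17/(0.35 × 77 × 36.15) = 0.01745 kg/m³.
(x−vt)²/(4Dt) = (28.93)²/(4 × 0.80 × 130) = 2.012; exp(−2.012) = 0.1337.
C = 0.01745 × 0.1337 = 0.00233 kg/m³.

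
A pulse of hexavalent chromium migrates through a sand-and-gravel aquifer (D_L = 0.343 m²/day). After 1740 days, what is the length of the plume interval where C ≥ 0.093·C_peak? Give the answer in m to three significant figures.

The plume is Gaussian with σ = √(2Dt) = √(2 × 0.343 × 1740) = 34.55 m.
C/C_peak = exp(−Δx²/(2σ²)) = 0.093 ⇒ Δx = σ·√(−2 ln 0.093) = 34.55 × 2.180 = 75.32 m.
Width = 2Δx = 151 m.

151 m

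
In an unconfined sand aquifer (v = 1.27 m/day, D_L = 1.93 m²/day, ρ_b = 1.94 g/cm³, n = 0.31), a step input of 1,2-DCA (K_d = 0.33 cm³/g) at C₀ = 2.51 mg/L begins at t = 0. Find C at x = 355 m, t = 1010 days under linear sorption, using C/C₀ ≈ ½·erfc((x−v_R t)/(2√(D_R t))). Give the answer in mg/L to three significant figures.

2.42 mg/L

Retardation factor R = 1 + ρ_b·K_d/n = 1 + 1.94 × 0.33/0.31 = 3.065.
Sorption retards both mechanisms: v_R = v/R = 0.4144 m/day, D_R = D/R = 0.6297 m²/day.
v_R·t = 0.4144 × 1010 = 418.544 m; 2√(D_R t) = 50.44 m; argument = (355 − 418.544)/50.44 = -1.260.
C = C₀ × ½·erfc(-1.260) = 2.51 × 0.9626 = 2.42 mg/L.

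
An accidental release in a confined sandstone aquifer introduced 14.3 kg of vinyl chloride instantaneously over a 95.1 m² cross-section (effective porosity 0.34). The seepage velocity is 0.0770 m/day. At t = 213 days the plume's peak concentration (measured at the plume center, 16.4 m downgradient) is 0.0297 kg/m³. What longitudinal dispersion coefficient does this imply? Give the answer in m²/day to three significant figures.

0.0828 m²/day

At the plume center C_max = M/(n_e·A·√(4πDt)), so D = M²/(4πt·(n_e·A·C_max)²).
n_e·A·C_max = 0.34 × 95.1 × 0.0297 = 0.9603 kg/m.
D = 14.3²/(4π × 213 × 0.9603²) = 0.0828 m²/day.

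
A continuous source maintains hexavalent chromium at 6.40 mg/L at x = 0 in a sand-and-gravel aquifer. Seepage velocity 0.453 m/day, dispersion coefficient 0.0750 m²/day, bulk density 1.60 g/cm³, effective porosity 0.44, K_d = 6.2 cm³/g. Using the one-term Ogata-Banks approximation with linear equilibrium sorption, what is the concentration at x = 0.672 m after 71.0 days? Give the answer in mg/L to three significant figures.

5.43 mg/L

Retardation factor R = 1 + ρ_b·K_d/n = 1 + 1.60 × 6.2/0.44 = 23.55.
Sorption retards both mechanisms: v_R = v/R = 0.01924 m/day, D_R = D/R = 0.003185 m²/day.
v_R·t = 0.01924 × 71.0 = 1.36604 m; 2√(D_R t) = 0.9511 m; argument = (0.672 − 1.36604)/0.9511 = -0.7297.
C = C₀ × ½·erfc(-0.7297) = 6.40 × 0.8490 = 5.43 mg/L.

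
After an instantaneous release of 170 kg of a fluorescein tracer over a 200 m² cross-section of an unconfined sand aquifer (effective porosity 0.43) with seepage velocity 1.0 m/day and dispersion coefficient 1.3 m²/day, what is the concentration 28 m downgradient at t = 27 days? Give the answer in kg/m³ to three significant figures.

0.0935 kg/m³

For an instantaneous plane source, C(x,t) = M/(n_e·A·√(4πDt)) · exp(−(x−vt)²/(4Dt)), with n_e·A the pore (flow) area.
Plume center vt = 1.0 × 27 = 27 m, so the well at 28 m is 1 m downgradient of the peak.
√(4πDt) = 21.00 m, giving peak height M/(n_e·A·√(4πDt)) = 170/(0.43 × 200 × 21.00) = 0.09413 kg/m³.
(x−vt)²/(4Dt) = (1)²/(4 × 1.3 × 27) = 0.007123; exp(−0.007123) = 0.9929.
C = 0.09413 × 0.9929 = 0.0935 kg/m³.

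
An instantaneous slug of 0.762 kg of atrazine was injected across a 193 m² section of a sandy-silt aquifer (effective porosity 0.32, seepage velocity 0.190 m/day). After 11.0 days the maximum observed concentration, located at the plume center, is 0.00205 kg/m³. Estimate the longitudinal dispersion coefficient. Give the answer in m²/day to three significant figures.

At the plume center C_max = M/(n_e·A·√(4πDt)), so D = M²/(4πt·(n_e·A·C_max)²).
n_e·A·C_max = 0.32 × 193 × 0.00205 = 0.1266 kg/m.
D = 0.762²/(4π × 11.0 × 0.1266²) = 0.262 m²/day.

0.262 m²/day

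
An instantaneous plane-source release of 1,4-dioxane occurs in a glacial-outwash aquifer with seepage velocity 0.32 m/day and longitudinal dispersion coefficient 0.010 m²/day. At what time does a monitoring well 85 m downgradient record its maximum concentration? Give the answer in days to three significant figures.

For the 1D instantaneous-source solution, setting ∂C/∂t = 0 at fixed x gives v²t² + 2Dt − x² = 0, so t = (√(D² + v²x²) − D)/v².
√(D² + v²x²) = √(0.010² + 0.32² × 85²) = 27.20; v² = 0.1024.
t = (27.20 − 0.010)/0.1024 = 266 days (vs. the pure-advection estimate x/v = 266 d).

266 days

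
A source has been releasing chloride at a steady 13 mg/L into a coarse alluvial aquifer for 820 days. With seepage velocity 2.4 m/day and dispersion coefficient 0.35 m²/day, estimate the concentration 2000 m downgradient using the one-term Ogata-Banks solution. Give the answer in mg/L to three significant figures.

1.18 mg/L

For a continuous step input, C/C₀ ≈ ½·erfc((x−vt)/(2√(Dt))).
vt = 2.4 × 820 = 1968 m and 2√(Dt) = 2√(0.35 × 820) = 33.88 m.
Argument (x−vt)/(2√(Dt)) = (2000 − 1968)/33.88 = 0.9445; ½·erfc(0.9445) = 0.09082.
C = 13 × 0.09082 = 1.18 mg/L.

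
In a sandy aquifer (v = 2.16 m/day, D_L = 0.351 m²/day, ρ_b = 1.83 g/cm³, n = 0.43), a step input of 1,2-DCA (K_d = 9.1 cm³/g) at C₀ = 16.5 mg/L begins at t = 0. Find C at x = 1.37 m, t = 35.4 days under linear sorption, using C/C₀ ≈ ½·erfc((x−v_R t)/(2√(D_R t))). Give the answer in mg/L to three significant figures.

Retardation factor R = 1 + ρ_b·K_d/n = 1 + 1.83 × 9.1/0.43 = 39.73.
Sorption retards both mechanisms: v_R = v/R = 0.05437 m/day, D_R = D/R = 0.008835 m²/day.
v_R·t = 0.05437 × 35.4 = 1.924698 m; 2√(D_R t) = 1.118 m; argument = (1.37 − 1.924698)/1.118 = -0.4962.
C = C₀ × ½·erfc(-0.4962) = 16.5 × 0.7586 = 12.5 mg/L.

12.5 mg/L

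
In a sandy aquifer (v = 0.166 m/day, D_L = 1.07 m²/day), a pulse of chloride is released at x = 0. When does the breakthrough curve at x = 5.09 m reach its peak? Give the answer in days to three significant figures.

For the 1D instantaneous-source solution, setting ∂C/∂t = 0 at fixed x gives v²t² + 2Dt − x² = 0, so t = (√(D² + v²x²) − D)/v².
√(D² + v²x²) = √(1.07² + 0.166² × 5.09²) = 1.363; v² = 0.027556.
t = (1.363 − 1.07)/0.027556 = 10.6 days (vs. the pure-advection estimate x/v = 30.7 d).

10.6 days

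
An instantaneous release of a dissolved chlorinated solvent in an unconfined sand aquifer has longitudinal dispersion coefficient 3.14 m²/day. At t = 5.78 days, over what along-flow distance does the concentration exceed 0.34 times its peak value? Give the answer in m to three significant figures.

The plume is Gaussian with σ = √(2Dt) = √(2 × 3.14 × 5.78) = 6.025 m.
C/C_peak = exp(−Δx²/(2σ²)) = 0.34 ⇒ Δx = σ·√(−2 ln 0.34) = 6.025 × 1.469 = 8.851 m.
Width = 2Δx = 17.7 m.

17.7 m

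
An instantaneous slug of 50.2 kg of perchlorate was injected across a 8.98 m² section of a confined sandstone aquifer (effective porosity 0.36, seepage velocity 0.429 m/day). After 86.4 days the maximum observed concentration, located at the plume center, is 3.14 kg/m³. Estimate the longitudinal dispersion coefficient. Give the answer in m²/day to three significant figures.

0.0225 m²/day

At the plume center C_max = M/(n_e·A·√(4πDt)), so D = M²/(4πt·(n_e·A·C_max)²).
n_e·A·C_max = 0.36 × 8.98 × 3.14 = 10.15 kg/m.
D = 50.2²/(4π × 86.4 × 10.15²) = 0.0225 m²/day.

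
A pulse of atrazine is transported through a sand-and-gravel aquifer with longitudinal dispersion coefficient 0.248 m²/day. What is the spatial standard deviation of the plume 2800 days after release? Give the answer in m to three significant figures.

Dispersive spreading gives a Gaussian with σ² = 2Dt; advection only shifts the center.
σ = √(2 × 0.248 × 2800) = 37.3 m.

37.3 m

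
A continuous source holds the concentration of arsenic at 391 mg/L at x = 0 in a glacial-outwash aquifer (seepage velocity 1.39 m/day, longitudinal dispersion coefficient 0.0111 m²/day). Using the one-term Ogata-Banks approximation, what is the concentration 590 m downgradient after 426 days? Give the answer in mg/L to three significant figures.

296 mg/L

For a continuous step input, C/C₀ ≈ ½·erfc((x−vt)/(2√(Dt))).
vt = 1.39 × 426 = 592.14 m and 2√(Dt) = 2√(0.0111 × 426) = 4.349 m.
Argument (x−vt)/(2√(Dt)) = (590 − 592.14)/4.349 = -0.4921; ½·erfc(-0.4921) = 0.7568.
C = 391 × 0.7568 = 296 mg/L.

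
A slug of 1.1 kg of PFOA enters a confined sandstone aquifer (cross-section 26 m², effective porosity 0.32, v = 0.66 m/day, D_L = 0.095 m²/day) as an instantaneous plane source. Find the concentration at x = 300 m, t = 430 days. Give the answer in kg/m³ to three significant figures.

For an instantaneous plane source, C(x,t) = M/(n_e·A·√(4πDt)) · exp(−(x−vt)²/(4Dt)), with n_e·A the pore (flow) area.
Plume center vt = 0.66 × 430 = 283.8 m, so the well at 300 m is 16.2 m downgradient of the peak.
√(4πDt) = 22.66 m, giving peak height M/(n_e·A·√(4πDt)) = 1.1/(0.32 × 26 × 22.66) = 0.005835 kg/m³.
(x−vt)²/(4Dt) = (16.2)²/(4 × 0.095 × 430) = 1.606; exp(−1.606) = 0.2007.
C = 0.005835 × 0.2007 = 0.00117 kg/m³.

0.00117 kg/m³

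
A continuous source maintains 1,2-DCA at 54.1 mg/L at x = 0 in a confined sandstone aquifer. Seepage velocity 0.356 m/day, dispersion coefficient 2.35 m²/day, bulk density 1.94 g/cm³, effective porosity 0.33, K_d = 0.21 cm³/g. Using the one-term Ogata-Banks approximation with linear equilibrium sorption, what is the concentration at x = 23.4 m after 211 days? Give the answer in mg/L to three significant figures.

Retardation factor R = 1 + ρ_b·K_d/n = 1 + 1.94 × 0.21/0.33 = 2.235.
Sorption retards both mechanisms: v_R = v/R = 0.1593 m/day, D_R = D/R = 1.051 m²/day.
v_R·t = 0.1593 × 211 = 33.6123 m; 2√(D_R t) = 29.78 m; argument = (23.4 − 33.6123)/29.78 = -0.3429.
C = C₀ × ½·erfc(-0.3429) = 54.1 × 0.6861 = 37.1 mg/L.

37.1 mg/L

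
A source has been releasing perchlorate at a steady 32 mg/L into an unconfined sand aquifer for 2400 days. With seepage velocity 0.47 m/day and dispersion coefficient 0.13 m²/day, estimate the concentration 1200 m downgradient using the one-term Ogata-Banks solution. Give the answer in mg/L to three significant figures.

0.0632 mg/L

For a continuous step input, C/C₀ ≈ ½·erfc((x−vt)/(2√(Dt))).
vt = 0.47 × 2400 = 1128 m and 2√(Dt) = 2√(0.13 × 2400) = 35.33 m.
Argument (x−vt)/(2√(Dt)) = (1200 − 1128)/35.33 = 2.038; ½·erfc(2.038) = 0.001975.
C = 32 × 0.001975 = 0.0632 mg/L.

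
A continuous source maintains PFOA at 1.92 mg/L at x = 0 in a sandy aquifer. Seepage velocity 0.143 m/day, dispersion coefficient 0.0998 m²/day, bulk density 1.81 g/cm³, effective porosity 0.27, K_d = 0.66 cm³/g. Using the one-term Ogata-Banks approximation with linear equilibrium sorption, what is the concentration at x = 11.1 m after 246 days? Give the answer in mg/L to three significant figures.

Retardation factor R = 1 + ρ_b·K_d/n = 1 + 1.81 × 0.66/0.27 = 5.424.
Sorption retards both mechanisms: v_R = v/R = 0.02636 m/day, D_R = D/R = 0.01840 m²/day.
v_R·t = 0.02636 × 246 = 6.48456 m; 2√(D_R t) = 4.255 m; argument = (11.1 − 6.48456)/4.255 = 1.085.
C = C₀ × ½·erfc(1.085) = 1.92 × 0.06246 = 0.120 mg/L.

0.120 mg/L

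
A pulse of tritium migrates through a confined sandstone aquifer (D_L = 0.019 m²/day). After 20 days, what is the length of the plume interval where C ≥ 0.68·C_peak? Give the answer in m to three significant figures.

The plume is Gaussian with σ = √(2Dt) = √(2 × 0.019 × 20) = 0.8718 m.
C/C_peak = exp(−Δx²/(2σ²)) = 0.68 ⇒ Δx = σ·√(−2 ln 0.68) = 0.8718 × 0.8783 = 0.7657 m.
Width = 2Δx = 1.53 m.

1.53 m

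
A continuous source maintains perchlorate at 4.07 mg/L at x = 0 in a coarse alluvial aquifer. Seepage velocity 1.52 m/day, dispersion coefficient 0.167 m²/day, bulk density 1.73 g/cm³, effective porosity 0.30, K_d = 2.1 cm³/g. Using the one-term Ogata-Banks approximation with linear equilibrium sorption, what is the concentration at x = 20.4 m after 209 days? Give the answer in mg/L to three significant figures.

Retardation factor R = 1 + ρ_b·K_d/n = 1 + 1.73 × 2.1/0.30 = 13.11.
Sorption retards both mechanisms: v_R = v/R = 0.1159 m/day, D_R = D/R = 0.01274 m²/day.
v_R·t = 0.1159 × 209 = 24.2231 m; 2√(D_R t) = 3.264 m; argument = (20.4 − 24.2231)/3.264 = -1.171.
C = C₀ × ½·erfc(-1.171) = 4.07 × 0.9511 = 3.87 mg/L.

3.87 mg/L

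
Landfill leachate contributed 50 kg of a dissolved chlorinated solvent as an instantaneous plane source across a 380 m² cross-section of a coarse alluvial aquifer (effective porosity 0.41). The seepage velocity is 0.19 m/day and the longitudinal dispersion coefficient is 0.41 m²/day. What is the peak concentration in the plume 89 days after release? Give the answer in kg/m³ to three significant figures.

The peak of an instantaneous 1D plume sits at x = vt; there the Gaussian factor is 1 and C_max = M/(n_e·A·√(4πDt)), where n_e·A is the pore area the mass is dissolved in.
√(4πDt) = √(4π × 0.41 × 89) = 21.41 m, so C_max = 50/(0.41 × 380 × 21.41) = 0.0150 kg/m³.

0.0150 kg/m³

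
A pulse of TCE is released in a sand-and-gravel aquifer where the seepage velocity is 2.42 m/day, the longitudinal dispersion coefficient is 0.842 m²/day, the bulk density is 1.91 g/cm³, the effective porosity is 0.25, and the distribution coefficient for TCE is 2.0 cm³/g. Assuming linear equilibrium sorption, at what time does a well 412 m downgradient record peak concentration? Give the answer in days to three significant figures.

2770 days

Retardation factor R = 1 + ρ_b·K_d/n = 1 + 1.91 × 2.0/0.25 = 16.28.
Sorption retards both mechanisms: v_R = v/R = 0.1486 m/day, D_R = D/R = 0.05172 m²/day.
Peak time from v_R²t² + 2D_R t − x² = 0: t = (√(D_R² + v_R²x²) − D_R)/v_R².
√(D_R² + v_R²x²) = √(0.05172² + 0.1486² × 412²) = 61.22; v_R² = 0.02208.
t = (61.22 − 0.05172)/0.02208 = 2770 days.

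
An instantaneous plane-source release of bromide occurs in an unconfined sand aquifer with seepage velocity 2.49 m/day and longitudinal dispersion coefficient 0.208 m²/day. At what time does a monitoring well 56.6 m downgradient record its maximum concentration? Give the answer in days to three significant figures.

For the 1D instantaneous-source solution, setting ∂C/∂t = 0 at fixed x gives v²t² + 2Dt − x² = 0, so t = (√(D² + v²x²) − D)/v².
√(D² + v²x²) = √(0.208² + 2.49² × 56.6²) = 140.9; v² = 6.2001.
t = (140.9 − 0.208)/6.2001 = 22.7 days (vs. the pure-advection estimate x/v = 22.7 d).

22.7 days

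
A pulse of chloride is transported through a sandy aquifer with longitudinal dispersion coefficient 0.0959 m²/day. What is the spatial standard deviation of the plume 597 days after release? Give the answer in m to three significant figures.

10.7 m

Dispersive spreading gives a Gaussian with σ² = 2Dt; advection only shifts the center.
σ = √(2 × 0.0959 × 597) = 10.7 m.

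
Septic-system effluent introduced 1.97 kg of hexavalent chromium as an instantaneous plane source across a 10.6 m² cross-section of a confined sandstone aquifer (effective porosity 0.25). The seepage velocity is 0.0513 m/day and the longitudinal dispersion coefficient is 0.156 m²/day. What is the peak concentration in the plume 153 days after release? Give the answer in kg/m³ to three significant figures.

0.0429 kg/m³

The peak of an instantaneous 1D plume sits at x = vt; there the Gaussian factor is 1 and C_max = M/(n_e·A·√(4πDt)), where n_e·A is the pore area the mass is dissolved in.
√(4πDt) = √(4π × 0.156 × 153) = 17.32 m, so C_max = 1.97/(0.25 × 10.6 × 17.32) = 0.0429 kg/m³.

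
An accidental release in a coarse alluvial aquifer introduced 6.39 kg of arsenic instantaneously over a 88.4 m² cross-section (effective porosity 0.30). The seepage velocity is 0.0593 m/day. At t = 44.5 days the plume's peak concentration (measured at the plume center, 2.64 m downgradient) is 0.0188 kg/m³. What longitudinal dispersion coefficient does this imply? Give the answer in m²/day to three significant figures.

At the plume center C_max = M/(n_e·A·√(4πDt)), so D = M²/(4πt·(n_e·A·C_max)²).
n_e·A·C_max = 0.30 × 88.4 × 0.0188 = 0.4986 kg/m.
D = 6.39²/(4π × 44.5 × 0.4986²) = 0.294 m²/day.

0.294 m²/day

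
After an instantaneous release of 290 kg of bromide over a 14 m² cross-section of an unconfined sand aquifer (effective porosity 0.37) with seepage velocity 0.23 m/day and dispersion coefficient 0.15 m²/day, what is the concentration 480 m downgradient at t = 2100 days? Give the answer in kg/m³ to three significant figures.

0.883 kg/m³

For an instantaneous plane source, C(x,t) = M/(n_e·A·√(4πDt)) · exp(−(x−vt)²/(4Dt)), with n_e·A the pore (flow) area.
Plume center vt = 0.23 × 2100 = 483 m, so the well at 480 m is 3 m upgradient of the peak.
√(4πDt) = 62.92 m, giving peak height M/(n_e·A·√(4πDt)) = 290/(0.37 × 14 × 62.92) = 0.8898 kg/m³.
(x−vt)²/(4Dt) = (-3)²/(4 × 0.15 × 2100) = 0.007143; exp(−0.007143) = 0.9929.
C = 0.8898 × 0.9929 = 0.883 kg/m³.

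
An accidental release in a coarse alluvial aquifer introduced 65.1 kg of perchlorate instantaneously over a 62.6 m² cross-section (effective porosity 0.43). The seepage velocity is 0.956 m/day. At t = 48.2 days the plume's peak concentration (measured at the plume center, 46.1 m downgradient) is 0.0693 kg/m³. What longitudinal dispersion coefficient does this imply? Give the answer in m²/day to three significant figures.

At the plume center C_max = M/(n_e·A·√(4πDt)), so D = M²/(4πt·(n_e·A·C_max)²).
n_e·A·C_max = 0.43 × 62.6 × 0.0693 = 1.865 kg/m.
D = 65.1²/(4π × 48.2 × 1.865²) = 2.01 m²/day.

2.01 m²/day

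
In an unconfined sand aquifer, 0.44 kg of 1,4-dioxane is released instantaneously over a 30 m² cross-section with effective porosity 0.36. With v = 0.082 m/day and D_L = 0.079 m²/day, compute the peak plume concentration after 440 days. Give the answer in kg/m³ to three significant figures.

The peak of an instantaneous 1D plume sits at x = vt; there the Gaussian factor is 1 and C_max = M/(n_e·A·√(4πDt)), where n_e·A is the pore area the mass is dissolved in.
√(4πDt) = √(4π × 0.079 × 440) = 20.90 m, so C_max = 0.44/(0.36 × 30 × 20.90) = 0.00195 kg/m³.

0.00195 kg/m³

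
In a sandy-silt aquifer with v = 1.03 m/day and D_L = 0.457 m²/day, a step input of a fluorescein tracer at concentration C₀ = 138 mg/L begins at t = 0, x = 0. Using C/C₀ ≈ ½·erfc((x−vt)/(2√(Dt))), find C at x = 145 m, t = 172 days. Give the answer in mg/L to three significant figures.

For a continuous step input, C/C₀ ≈ ½·erfc((x−vt)/(2√(Dt))).
vt = 1.03 × 172 = 177.16 m and 2√(Dt) = 2√(0.457 × 172) = 17.73 m.
Argument (x−vt)/(2√(Dt)) = (145 − 177.16)/17.73 = -1.814; ½·erfc(-1.814) = 0.9948.
C = 138 × 0.9948 = 137 mg/L.

137 mg/L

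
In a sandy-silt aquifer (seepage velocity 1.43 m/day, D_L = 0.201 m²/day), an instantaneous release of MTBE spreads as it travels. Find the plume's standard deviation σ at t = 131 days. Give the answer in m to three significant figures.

7.26 m

Dispersive spreading gives a Gaussian with σ² = 2Dt; advection only shifts the center.
σ = √(2 × 0.201 × 131) = 7.26 m.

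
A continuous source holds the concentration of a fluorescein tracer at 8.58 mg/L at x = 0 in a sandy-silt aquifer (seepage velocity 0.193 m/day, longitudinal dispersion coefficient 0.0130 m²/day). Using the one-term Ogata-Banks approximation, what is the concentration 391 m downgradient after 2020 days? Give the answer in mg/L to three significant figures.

For a continuous step input, C/C₀ ≈ ½·erfc((x−vt)/(2√(Dt))).
vt = 0.193 × 2020 = 389.86 m and 2√(Dt) = 2√(0.0130 × 2020) = 10.25 m.
Argument (x−vt)/(2√(Dt)) = (391 − 389.86)/10.25 = 0.1112; ½·erfc(0.1112) = 0.4375.
C = 8.58 × 0.4375 = 3.75 mg/L.

3.75 mg/L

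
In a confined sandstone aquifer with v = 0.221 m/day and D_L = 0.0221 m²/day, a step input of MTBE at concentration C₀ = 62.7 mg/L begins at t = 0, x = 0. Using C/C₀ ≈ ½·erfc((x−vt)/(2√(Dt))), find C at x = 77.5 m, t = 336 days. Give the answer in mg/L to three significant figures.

For a continuous step input, C/C₀ ≈ ½·erfc((x−vt)/(2√(Dt))).
vt = 0.221 × 336 = 74.256 m and 2√(Dt) = 2√(0.0221 × 336) = 5.450 m.
Argument (x−vt)/(2√(Dt)) = (77.5 − 74.256)/5.450 = 0.5952; ½·erfc(0.5952) = 0.2000.
C = 62.7 × 0.2000 = 12.5 mg/L.

12.5 mg/L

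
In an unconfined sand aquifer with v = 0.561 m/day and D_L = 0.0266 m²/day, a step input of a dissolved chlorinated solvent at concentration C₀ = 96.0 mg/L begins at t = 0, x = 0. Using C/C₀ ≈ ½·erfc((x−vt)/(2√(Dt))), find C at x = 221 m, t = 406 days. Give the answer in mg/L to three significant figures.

89.0 mg/L

For a continuous step input, C/C₀ ≈ ½·erfc((x−vt)/(2√(Dt))).
vt = 0.561 × 406 = 227.766 m and 2√(Dt) = 2√(0.0266 × 406) = 6.573 m.
Argument (x−vt)/(2√(Dt)) = (221 − 227.766)/6.573 = -1.029; ½·erfc(-1.029) = 0.9272.
C = 96.0 × 0.9272 = 89.0 mg/L.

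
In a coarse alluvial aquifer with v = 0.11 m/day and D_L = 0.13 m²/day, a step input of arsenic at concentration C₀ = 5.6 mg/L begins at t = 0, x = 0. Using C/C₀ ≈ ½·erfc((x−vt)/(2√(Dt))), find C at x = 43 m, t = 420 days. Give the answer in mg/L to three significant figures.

3.47 mg/L

For a continuous step input, C/C₀ ≈ ½·erfc((x−vt)/(2√(Dt))).
vt = 0.11 × 420 = 46.2 m and 2√(Dt) = 2√(0.13 × 420) = 14.78 m.
Argument (x−vt)/(2√(Dt)) = (43 − 46.2)/14.78 = -0.2165; ½·erfc(-0.2165) = 0.6203.
C = 5.6 × 0.6203 = 3.47 mg/L.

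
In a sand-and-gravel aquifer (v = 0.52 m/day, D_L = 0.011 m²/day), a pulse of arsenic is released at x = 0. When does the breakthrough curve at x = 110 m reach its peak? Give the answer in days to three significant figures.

For the 1D instantaneous-source solution, setting ∂C/∂t = 0 at fixed x gives v²t² + 2Dt − x² = 0, so t = (√(D² + v²x²) − D)/v².
√(D² + v²x²) = √(0.011² + 0.52² × 110²) = 57.20; v² = 0.2704.
t = (57.20 − 0.011)/0.2704 = 211 days (vs. the pure-advection estimate x/v = 212 d).

211 days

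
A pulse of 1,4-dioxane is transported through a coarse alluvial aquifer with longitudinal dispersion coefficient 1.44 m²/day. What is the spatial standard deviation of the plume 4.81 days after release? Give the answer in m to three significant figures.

Dispersive spreading gives a Gaussian with σ² = 2Dt; advection only shifts the center.
σ = √(2 × 1.44 × 4.81) = 3.72 m.

3.72 m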